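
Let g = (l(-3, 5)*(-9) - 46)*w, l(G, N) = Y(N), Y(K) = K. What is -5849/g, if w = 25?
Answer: 5849/2275 ≈ 2.5710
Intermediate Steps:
l(G, N) = N
g = -2275 (g = (5*(-9) - 46)*25 = (-45 - 46)*25 = -91*25 = -2275)
-5849/g = -5849/(-2275) = -5849*(-1/2275) = 5849/2275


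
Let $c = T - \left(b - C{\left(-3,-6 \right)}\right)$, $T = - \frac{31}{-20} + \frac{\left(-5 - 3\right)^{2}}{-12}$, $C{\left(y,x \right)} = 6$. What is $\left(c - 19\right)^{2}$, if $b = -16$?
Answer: $\frac{2209}{3600} \approx 0.61361$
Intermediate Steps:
$T = - \frac{227}{60}$ ($T = \left(-31\right) \left(- \frac{1}{20}\right) + \left(-8\right)^{2} \left(- \frac{1}{12}\right) = \frac{31}{20} + 64 \left(- \frac{1}{12}\right) = \frac{31}{20} - \frac{16}{3} = - \frac{227}{60} \approx -3.7833$)
$c = \frac{1093}{60}$ ($c = - \frac{227}{60} + \left(6 - -16\right) = - \frac{227}{60} + \left(6 + 16\right) = - \frac{227}{60} + 22 = \frac{1093}{60} \approx 18.217$)
$\left(c - 19\right)^{2} = \left(\frac{1093}{60} - 19\right)^{2} = \left(- \frac{47}{60}\right)^{2} = \frac{2209}{3600}$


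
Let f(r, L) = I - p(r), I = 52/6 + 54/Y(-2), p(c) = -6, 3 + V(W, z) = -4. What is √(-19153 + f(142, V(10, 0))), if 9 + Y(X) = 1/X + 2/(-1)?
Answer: I*√91139961/69 ≈ 138.36*I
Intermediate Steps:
V(W, z) = -7 (V(W, z) = -3 - 4 = -7)
Y(X) = -11 + 1/X (Y(X) = -9 + (1/X + 2/(-1)) = -9 + (1/X + 2*(-1)) = -9 + (1/X - 2) = -9 + (-2 + 1/X) = -11 + 1/X)
I = 274/69 (I = 52/6 + 54/(-11 + 1/(-2)) = 52*(⅙) + 54/(-11 - ½) = 26/3 + 54/(-23/2) = 26/3 + 54*(-2/23) = 26/3 - 108/23 = 274/69 ≈ 3.9710)
f(r, L) = 688/69 (f(r, L) = 274/69 - 1*(-6) = 274/69 + 6 = 688/69)
√(-19153 + f(142, V(10, 0))) = √(-19153 + 688/69) = √(-1320869/69) = I*√91139961/69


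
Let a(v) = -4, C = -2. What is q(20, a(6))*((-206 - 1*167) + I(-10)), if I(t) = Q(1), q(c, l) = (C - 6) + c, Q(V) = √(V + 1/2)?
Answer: -4476 + 6*√6 ≈ -4461.3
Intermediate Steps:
Q(V) = √(½ + V) (Q(V) = √(V + ½) = √(½ + V))
q(c, l) = -8 + c (q(c, l) = (-2 - 6) + c = -8 + c)
I(t) = √6/2 (I(t) = √(2 + 4*1)/2 = √(2 + 4)/2 = √6/2)
q(20, a(6))*((-206 - 1*167) + I(-10)) = (-8 + 20)*((-206 - 1*167) + √6/2) = 12*((-206 - 167) + √6/2) = 12*(-373 + √6/2) = -4476 + 6*√6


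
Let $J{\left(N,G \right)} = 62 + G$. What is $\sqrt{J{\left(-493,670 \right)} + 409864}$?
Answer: $2 \sqrt{102649} \approx 640.78$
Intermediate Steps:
$\sqrt{J{\left(-493,670 \right)} + 409864} = \sqrt{\left(62 + 670\right) + 409864} = \sqrt{732 + 409864} = \sqrt{410596} = 2 \sqrt{102649}$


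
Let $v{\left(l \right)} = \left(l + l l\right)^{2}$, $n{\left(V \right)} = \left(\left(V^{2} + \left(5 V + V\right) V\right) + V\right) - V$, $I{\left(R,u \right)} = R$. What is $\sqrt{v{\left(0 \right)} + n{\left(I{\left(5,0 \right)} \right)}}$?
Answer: $5 \sqrt{7} \approx 13.229$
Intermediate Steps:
$n{\left(V \right)} = 7 V^{2}$ ($n{\left(V \right)} = \left(\left(V^{2} + 6 V V\right) + V\right) - V = \left(\left(V^{2} + 6 V^{2}\right) + V\right) - V = \left(7 V^{2} + V\right) - V = \left(V + 7 V^{2}\right) - V = 7 V^{2}$)
$v{\left(l \right)} = \left(l + l^{2}\right)^{2}$
$\sqrt{v{\left(0 \right)} + n{\left(I{\left(5,0 \right)} \right)}} = \sqrt{0^{2} \left(1 + 0\right)^{2} + 7 \cdot 5^{2}} = \sqrt{0 \cdot 1^{2} + 7 \cdot 25} = \sqrt{0 \cdot 1 + 175} = \sqrt{0 + 175} = \sqrt{175} = 5 \sqrt{7}$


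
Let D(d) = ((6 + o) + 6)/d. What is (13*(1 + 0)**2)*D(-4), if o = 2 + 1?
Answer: -195/4 ≈ -48.750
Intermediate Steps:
o = 3
D(d) = 15/d (D(d) = ((6 + 3) + 6)/d = (9 + 6)/d = 15/d)
(13*(1 + 0)**2)*D(-4) = (13*(1 + 0)**2)*(15/(-4)) = (13*1**2)*(15*(-1/4)) = (13*1)*(-15/4) = 13*(-15/4) = -195/4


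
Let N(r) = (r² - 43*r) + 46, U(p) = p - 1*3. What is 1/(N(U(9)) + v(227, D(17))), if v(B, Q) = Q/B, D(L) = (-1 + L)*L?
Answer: -227/39680 ≈ -0.0057208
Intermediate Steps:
D(L) = L*(-1 + L)
U(p) = -3 + p (U(p) = p - 3 = -3 + p)
N(r) = 46 + r² - 43*r
1/(N(U(9)) + v(227, D(17))) = 1/((46 + (-3 + 9)² - 43*(-3 + 9)) + (17*(-1 + 17))/227) = 1/((46 + 6² - 43*6) + (17*16)*(1/227)) = 1/((46 + 36 - 258) + 272*(1/227)) = 1/(-176 + 272/227) = 1/(-39680/227) = -227/39680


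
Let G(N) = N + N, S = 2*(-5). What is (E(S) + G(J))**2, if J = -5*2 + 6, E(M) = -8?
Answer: 256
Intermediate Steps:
S = -10
J = -4 (J = -10 + 6 = -4)
G(N) = 2*N
(E(S) + G(J))**2 = (-8 + 2*(-4))**2 = (-8 - 8)**2 = (-16)**2 = 256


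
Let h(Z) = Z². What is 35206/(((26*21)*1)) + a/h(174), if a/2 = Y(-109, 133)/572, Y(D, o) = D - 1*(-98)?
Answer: 355298945/5510232 ≈ 64.480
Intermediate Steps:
Y(D, o) = 98 + D (Y(D, o) = D + 98 = 98 + D)
a = -1/26 (a = 2*((98 - 109)/572) = 2*(-11*1/572) = 2*(-1/52) = -1/26 ≈ -0.038462)
35206/(((26*21)*1)) + a/h(174) = 35206/(((26*21)*1)) - 1/(26*(174²)) = 35206/((546*1)) - 1/26/30276 = 35206/546 - 1/26*1/30276 = 35206*(1/546) - 1/787176 = 17603/273 - 1/787176 = 355298945/5510232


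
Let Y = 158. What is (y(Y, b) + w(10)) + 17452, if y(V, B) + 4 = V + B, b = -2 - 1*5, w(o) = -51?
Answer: 17548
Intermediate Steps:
b = -7 (b = -2 - 5 = -7)
y(V, B) = -4 + B + V (y(V, B) = -4 + (V + B) = -4 + (B + V) = -4 + B + V)
(y(Y, b) + w(10)) + 17452 = ((-4 - 7 + 158) - 51) + 17452 = (147 - 51) + 17452 = 96 + 17452 = 17548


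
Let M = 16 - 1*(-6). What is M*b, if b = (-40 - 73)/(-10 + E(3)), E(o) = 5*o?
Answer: -2486/5 ≈ -497.20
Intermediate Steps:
M = 22 (M = 16 + 6 = 22)
b = -113/5 (b = (-40 - 73)/(-10 + 5*3) = -113/(-10 + 15) = -113/5 ≈ -22.600)
M*b = 22*(-113/5) = -2486/5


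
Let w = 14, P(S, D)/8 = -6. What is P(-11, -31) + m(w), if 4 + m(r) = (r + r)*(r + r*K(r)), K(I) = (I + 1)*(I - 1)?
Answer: 76780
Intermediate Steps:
K(I) = (1 + I)*(-1 + I)
P(S, D) = -48 (P(S, D) = 8*(-6) = -48)
m(r) = -4 + 2*r*(r + r*(-1 + r²)) (m(r) = -4 + (r + r)*(r + r*(-1 + r²)) = -4 + (2*r)*(r + r*(-1 + r²)) = -4 + 2*r*(r + r*(-1 + r²)))
P(-11, -31) + m(w) = -48 + (-4 + 2*14⁴) = -48 + (-4 + 2*38416) = -48 + (-4 + 76832) = -48 + 76828 = 76780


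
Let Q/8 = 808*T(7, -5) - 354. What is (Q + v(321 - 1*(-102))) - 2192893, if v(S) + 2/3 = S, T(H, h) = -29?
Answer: -7148276/3 ≈ -2.3828e+6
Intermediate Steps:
v(S) = -⅔ + S
Q = -190288 (Q = 8*(808*(-29) - 354) = 8*(-23432 - 354) = 8*(-23786) = -190288)
(Q + v(321 - 1*(-102))) - 2192893 = (-190288 + (-⅔ + (321 - 1*(-102)))) - 2192893 = (-190288 + (-⅔ + (321 + 102))) - 2192893 = (-190288 + (-⅔ + 423)) - 2192893 = (-190288 + 1267/3) - 2192893 = -569597/3 - 2192893 = -7148276/3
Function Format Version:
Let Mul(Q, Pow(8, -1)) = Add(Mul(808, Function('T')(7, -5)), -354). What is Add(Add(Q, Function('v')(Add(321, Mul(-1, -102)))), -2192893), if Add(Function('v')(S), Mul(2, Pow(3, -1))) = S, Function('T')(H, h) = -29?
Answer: Rational(-7148276, 3) ≈ -2.3828e+6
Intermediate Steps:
Function('v')(S) = Add(Rational(-2, 3), S)
Q = -190288 (Q = Mul(8, Add(Mul(808, -29), -354)) = Mul(8, Add(-23432, -354)) = Mul(8, -23786) = -190288)
Add(Add(Q, Function('v')(Add(321, Mul(-1, -102)))), -2192893) = Add(Add(-190288, Add(Rational(-2, 3), Add(321, Mul(-1, -102)))), -2192893) = Add(Add(-190288, Add(Rational(-2, 3), Add(321, 102))), -2192893) = Add(Add(-190288, Add(Rational(-2, 3), 423)), -2192893) = Add(Add(-190288, Rational(1267, 3)), -2192893) = Add(Rational(-569597, 3), -2192893) = Rational(-7148276, 3)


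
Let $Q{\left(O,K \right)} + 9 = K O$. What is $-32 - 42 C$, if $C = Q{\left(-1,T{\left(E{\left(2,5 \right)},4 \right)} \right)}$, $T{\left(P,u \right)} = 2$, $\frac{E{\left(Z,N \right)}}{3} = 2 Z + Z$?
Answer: $430$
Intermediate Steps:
$E{\left(Z,N \right)} = 9 Z$ ($E{\left(Z,N \right)} = 3 \left(2 Z + Z\right) = 3 \cdot 3 Z = 9 Z$)
$Q{\left(O,K \right)} = -9 + K O$
$C = -11$ ($C = -9 + 2 \left(-1\right) = -9 - 2 = -11$)
$-32 - 42 C = -32 - -462 = -32 + 462 = 430$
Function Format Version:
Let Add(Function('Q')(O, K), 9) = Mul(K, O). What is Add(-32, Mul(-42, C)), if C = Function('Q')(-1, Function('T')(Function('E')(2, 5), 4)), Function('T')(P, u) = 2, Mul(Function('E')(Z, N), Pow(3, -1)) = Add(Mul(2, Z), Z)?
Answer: 430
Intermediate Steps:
Function('E')(Z, N) = Mul(9, Z) (Function('E')(Z, N) = Mul(3, Add(Mul(2, Z), Z)) = Mul(3, Mul(3, Z)) = Mul(9, Z))
Function('Q')(O, K) = Add(-9, Mul(K, O))
C = -11 (C = Add(-9, Mul(2, -1)) = Add(-9, -2) = -11)
Add(-32, Mul(-42, C)) = Add(-32, Mul(-42, -11)) = Add(-32, 462) = 430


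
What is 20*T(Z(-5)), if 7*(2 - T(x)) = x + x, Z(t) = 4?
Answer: 120/7 ≈ 17.143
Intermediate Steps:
T(x) = 2 - 2*x/7 (T(x) = 2 - (x + x)/7 = 2 - 2*x/7)
20*T(Z(-5)) = 20*(2 - 2/7*4) = 20*(2 - 8/7) = 20*(6/7) = 120/7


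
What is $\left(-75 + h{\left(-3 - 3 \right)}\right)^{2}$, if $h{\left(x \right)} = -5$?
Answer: $6400$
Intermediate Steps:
$\left(-75 + h{\left(-3 - 3 \right)}\right)^{2} = \left(-75 - 5\right)^{2} = \left(-80\right)^{2} = 6400$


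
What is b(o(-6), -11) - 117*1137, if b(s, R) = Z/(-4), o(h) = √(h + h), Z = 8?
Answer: -133031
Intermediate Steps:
o(h) = √2*√h (o(h) = √(2*h) = √2*√h)
b(s, R) = -2 (b(s, R) = 8/(-4) = 8*(-¼) = -2)
b(o(-6), -11) - 117*1137 = -2 - 117*1137 = -2 - 133029 = -133031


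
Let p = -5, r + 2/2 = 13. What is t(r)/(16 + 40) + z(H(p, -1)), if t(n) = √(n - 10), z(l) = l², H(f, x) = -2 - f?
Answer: 9 + √2/56 ≈ 9.0253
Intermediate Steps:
r = 12 (r = -1 + 13 = 12)
t(n) = √(-10 + n)
t(r)/(16 + 40) + z(H(p, -1)) = √(-10 + 12)/(16 + 40) + (-2 - 1*(-5))² = √2/56 + (-2 + 5)² = √2/56 + 3² = √2/56 + 9 = 9 + √2/56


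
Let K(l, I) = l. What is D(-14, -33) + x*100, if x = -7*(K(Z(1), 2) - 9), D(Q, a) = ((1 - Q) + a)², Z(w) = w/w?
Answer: 5924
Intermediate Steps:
Z(w) = 1
D(Q, a) = (1 + a - Q)²
x = 56 (x = -7*(1 - 9) = -7*(-8) = 56)
D(-14, -33) + x*100 = (1 - 33 - 1*(-14))² + 56*100 = (1 - 33 + 14)² + 5600 = (-18)² + 5600 = 324 + 5600 = 5924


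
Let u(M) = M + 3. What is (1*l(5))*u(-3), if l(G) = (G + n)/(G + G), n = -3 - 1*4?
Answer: 0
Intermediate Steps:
u(M) = 3 + M
n = -7 (n = -3 - 4 = -7)
l(G) = (-7 + G)/(2*G) (l(G) = (G - 7)/(G + G) = (-7 + G)/((2*G)) = (-7 + G)*(1/(2*G)) = (-7 + G)/(2*G))
(1*l(5))*u(-3) = (1*((½)*(-7 + 5)/5))*(3 - 3) = (1*((½)*(⅕)*(-2)))*0 = (1*(-⅕))*0 = -⅕*0 = 0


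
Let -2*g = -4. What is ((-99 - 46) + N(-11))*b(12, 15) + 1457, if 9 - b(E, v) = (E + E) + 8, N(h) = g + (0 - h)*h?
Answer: 7529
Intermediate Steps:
g = 2 (g = -½*(-4) = 2)
N(h) = 2 - h² (N(h) = 2 + (0 - h)*h = 2 + (-h)*h = 2 - h²)
b(E, v) = 1 - 2*E (b(E, v) = 9 - ((E + E) + 8) = 9 - (2*E + 8) = 9 - (8 + 2*E) = 9 + (-8 - 2*E) = 1 - 2*E)
((-99 - 46) + N(-11))*b(12, 15) + 1457 = ((-99 - 46) + (2 - 1*(-11)²))*(1 - 2*12) + 1457 = (-145 + (2 - 1*121))*(1 - 24) + 1457 = (-145 + (2 - 121))*(-23) + 1457 = (-145 - 119)*(-23) + 1457 = -264*(-23) + 1457 = 6072 + 1457 = 7529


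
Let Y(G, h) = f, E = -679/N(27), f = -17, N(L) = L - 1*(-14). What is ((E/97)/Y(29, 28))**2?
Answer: 49/485809 ≈ 0.00010086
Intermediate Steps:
N(L) = 14 + L (N(L) = L + 14 = 14 + L)
E = -679/41 (E = -679/(14 + 27) = -679/41 ≈ -16.561)
Y(G, h) = -17
((E/97)/Y(29, 28))**2 = (-679/41/97/(-17))**2 = (-679/41*1/97*(-1/17))**2 = (-7/41*(-1/17))**2 = (7/697)**2 = 49/485809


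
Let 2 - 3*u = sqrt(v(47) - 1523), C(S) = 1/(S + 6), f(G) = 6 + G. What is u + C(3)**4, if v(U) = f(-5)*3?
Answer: 4375/6561 - 4*I*sqrt(95)/3 ≈ 0.66682 - 12.996*I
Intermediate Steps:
C(S) = 1/(6 + S)
v(U) = 3 (v(U) = (6 - 5)*3 = 1*3 = 3)
u = 2/3 - 4*I*sqrt(95)/3 (u = 2/3 - sqrt(3 - 1523)/3 = 2/3 - 4*I*sqrt(95)/3 ≈ 0.66667 - 12.996*I)
u + C(3)**4 = (2/3 - 4*I*sqrt(95)/3) + (1/(6 + 3))**4 = (2/3 - 4*I*sqrt(95)/3) + (1/9)**4 = (2/3 - 4*I*sqrt(95)/3) + 1/6561 = 4375/6561 - 4*I*sqrt(95)/3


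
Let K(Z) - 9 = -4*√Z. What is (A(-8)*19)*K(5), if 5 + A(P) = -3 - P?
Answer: 0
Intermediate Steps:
A(P) = -8 - P (A(P) = -5 + (-3 - P) = -8 - P)
K(Z) = 9 - 4*√Z
(A(-8)*19)*K(5) = ((-8 - 1*(-8))*19)*(9 - 4*√5) = ((-8 + 8)*19)*(9 - 4*√5) = (0*19)*(9 - 4*√5) = 0*(9 - 4*√5) = 0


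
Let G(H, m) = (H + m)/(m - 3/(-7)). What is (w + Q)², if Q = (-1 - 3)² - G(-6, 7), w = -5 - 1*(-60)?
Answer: 13579225/2704 ≈ 5021.9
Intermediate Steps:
G(H, m) = (H + m)/(3/7 + m) (G(H, m) = (H + m)/(m - 3*(-⅐)) = (H + m)/(m + 3/7) = (H + m)/(3/7 + m))
w = 55 (w = -5 + 60 = 55)
Q = 825/52 (Q = (-1 - 3)² - 7*(-6 + 7)/(3 + 7*7) = (-4)² - 7/(3 + 49) = 16 - 7/52 = 825/52 ≈ 15.865)
(w + Q)² = (55 + 825/52)² = (3685/52)² = 13579225/2704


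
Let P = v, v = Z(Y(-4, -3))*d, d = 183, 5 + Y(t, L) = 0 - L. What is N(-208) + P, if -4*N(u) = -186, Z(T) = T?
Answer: -639/2 ≈ -319.50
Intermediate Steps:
Y(t, L) = -5 - L (Y(t, L) = -5 + (0 - L) = -5 - L)
N(u) = 93/2 (N(u) = -1/4*(-186) = 93/2)
v = -366 (v = (-5 - 1*(-3))*183 = (-5 + 3)*183 = -2*183 = -366)
P = -366
N(-208) + P = 93/2 - 366 = -639/2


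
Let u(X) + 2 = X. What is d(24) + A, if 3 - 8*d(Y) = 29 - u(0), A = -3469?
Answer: -6945/2 ≈ -3472.5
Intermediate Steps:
u(X) = -2 + X
d(Y) = -7/2 (d(Y) = 3/8 - (29 - (-2 + 0))/8 = 3/8 - (29 - 1*(-2))/8 = 3/8 - (29 + 2)/8 = 3/8 - ⅛*31 = 3/8 - 31/8 = -7/2)
d(24) + A = -7/2 - 3469 = -6945/2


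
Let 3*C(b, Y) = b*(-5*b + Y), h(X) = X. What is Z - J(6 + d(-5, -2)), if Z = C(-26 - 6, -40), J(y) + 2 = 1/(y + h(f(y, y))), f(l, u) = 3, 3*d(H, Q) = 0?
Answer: -11503/9 ≈ -1278.1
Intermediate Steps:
d(H, Q) = 0 (d(H, Q) = (⅓)*0 = 0)
J(y) = -2 + 1/(3 + y) (J(y) = -2 + 1/(y + 3) = -2 + 1/(3 + y))
C(b, Y) = b*(Y - 5*b)/3 (C(b, Y) = (b*(-5*b + Y))/3 = (b*(Y - 5*b))/3 = b*(Y - 5*b)/3)
Z = -1280 (Z = (-26 - 6)*(-40 - 5*(-26 - 6))/3 = (⅓)*(-32)*(-40 - 5*(-32)) = (⅓)*(-32)*(-40 + 160) = (⅓)*(-32)*120 = -1280)
Z - J(6 + d(-5, -2)) = -1280 - (-5 - 2*(6 + 0))/(3 + (6 + 0)) = -1280 - (-5 - 2*6)/(3 + 6) = -1280 - (-5 - 12)/9 = -1280 - (-17)/9 = -1280 - 1*(-17/9) = -1280 + 17/9 = -11503/9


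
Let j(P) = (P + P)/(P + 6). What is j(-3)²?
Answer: 4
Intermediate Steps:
j(P) = 2*P/(6 + P) (j(P) = (2*P)/(6 + P) = 2*P/(6 + P))
j(-3)² = (2*(-3)/(6 - 3))² = (2*(-3)/3)² = (2*(-3)*(⅓))² = (-2)² = 4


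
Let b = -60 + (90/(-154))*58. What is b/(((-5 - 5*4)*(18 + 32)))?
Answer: 723/9625 ≈ 0.075117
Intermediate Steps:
b = -7230/77 (b = -60 + (90*(-1/154))*58 = -60 - 45/77*58 = -60 - 2610/77 = -7230/77 ≈ -93.896)
b/(((-5 - 5*4)*(18 + 32))) = -7230*1/((-5 - 5*4)*(18 + 32))/77 = -7230*1/(50*(-5 - 20))/77 = -7230/(77*((-25*50))) = -7230/77/(-1250) = -7230/77*(-1/1250) = 723/9625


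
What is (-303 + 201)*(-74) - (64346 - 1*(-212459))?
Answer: -269257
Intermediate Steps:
(-303 + 201)*(-74) - (64346 - 1*(-212459)) = -102*(-74) - (64346 + 212459) = 7548 - 1*276805 = 7548 - 276805 = -269257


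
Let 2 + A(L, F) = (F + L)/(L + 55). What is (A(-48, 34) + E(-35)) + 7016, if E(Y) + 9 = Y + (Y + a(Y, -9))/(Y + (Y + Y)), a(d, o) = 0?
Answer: 20905/3 ≈ 6968.3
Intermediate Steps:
A(L, F) = -2 + (F + L)/(55 + L) (A(L, F) = -2 + (F + L)/(L + 55) = -2 + (F + L)/(55 + L))
E(Y) = -26/3 + Y (E(Y) = -9 + (Y + (Y + 0)/(Y + (Y + Y))) = -9 + (Y + Y/(Y + 2*Y)) = -9 + (Y + Y/((3*Y))) = -9 + (Y + Y*(1/(3*Y))) = -9 + (Y + ⅓) = -9 + (⅓ + Y) = -26/3 + Y)
(A(-48, 34) + E(-35)) + 7016 = ((-110 + 34 - 1*(-48))/(55 - 48) + (-26/3 - 35)) + 7016 = ((-110 + 34 + 48)/7 - 131/3) + 7016 = ((⅐)*(-28) - 131/3) + 7016 = (-4 - 131/3) + 7016 = -143/3 + 7016 = 20905/3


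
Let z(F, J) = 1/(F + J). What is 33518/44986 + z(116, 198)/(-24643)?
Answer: 129679477125/174048629686 ≈ 0.74508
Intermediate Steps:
33518/44986 + z(116, 198)/(-24643) = 33518/44986 + 1/((116 + 198)*(-24643)) = 33518*(1/44986) - 1/24643/314 = 16759/22493 + (1/314)*(-1/24643) = 16759/22493 - 1/7737902 = 129679477125/174048629686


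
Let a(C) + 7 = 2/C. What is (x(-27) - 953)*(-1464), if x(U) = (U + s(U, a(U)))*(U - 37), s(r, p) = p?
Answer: -16176712/9 ≈ -1.7974e+6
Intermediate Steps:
a(C) = -7 + 2/C
x(U) = (-37 + U)*(-7 + U + 2/U) (x(U) = (U + (-7 + 2/U))*(U - 37) = (-7 + U + 2/U)*(-37 + U) = (-37 + U)*(-7 + U + 2/U))
(x(-27) - 953)*(-1464) = ((261 + (-27)**2 - 74/(-27) - 44*(-27)) - 953)*(-1464) = ((261 + 729 - 74*(-1/27) + 1188) - 953)*(-1464) = ((261 + 729 + 74/27 + 1188) - 953)*(-1464) = (58880/27 - 953)*(-1464) = (33149/27)*(-1464) = -16176712/9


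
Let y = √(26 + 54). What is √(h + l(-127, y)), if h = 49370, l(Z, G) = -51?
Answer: √49319 ≈ 222.08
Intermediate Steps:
y = 4*√5 (y = √80 = 4*√5 ≈ 8.9443)
√(h + l(-127, y)) = √(49370 - 51) = √49319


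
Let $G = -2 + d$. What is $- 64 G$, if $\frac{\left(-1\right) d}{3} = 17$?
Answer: $3392$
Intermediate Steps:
$d = -51$ ($d = \left(-3\right) 17 = -51$)
$G = -53$ ($G = -2 - 51 = -53$)
$- 64 G = \left(-64\right) \left(-53\right) = 3392$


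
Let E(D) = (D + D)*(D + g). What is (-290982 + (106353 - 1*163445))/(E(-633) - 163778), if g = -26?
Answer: -174037/335258 ≈ -0.51911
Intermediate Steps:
E(D) = 2*D*(-26 + D) (E(D) = (D + D)*(D - 26) = (2*D)*(-26 + D) = 2*D*(-26 + D))
(-290982 + (106353 - 1*163445))/(E(-633) - 163778) = (-290982 + (106353 - 1*163445))/(2*(-633)*(-26 - 633) - 163778) = (-290982 + (106353 - 163445))/(2*(-633)*(-659) - 163778) = (-290982 - 57092)/(834294 - 163778) = -348074/670516 = -348074*1/670516 = -174037/335258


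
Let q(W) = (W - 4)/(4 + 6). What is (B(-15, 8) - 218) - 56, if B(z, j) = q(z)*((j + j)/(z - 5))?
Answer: -6812/25 ≈ -272.48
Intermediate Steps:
q(W) = -2/5 + W/10 (q(W) = (-4 + W)/10 = (-4 + W)*(1/10) = -2/5 + W/10)
B(z, j) = 2*j*(-2/5 + z/10)/(-5 + z) (B(z, j) = (-2/5 + z/10)*((j + j)/(z - 5)) = (-2/5 + z/10)*((2*j)/(-5 + z)) = (-2/5 + z/10)*(2*j/(-5 + z)) = 2*j*(-2/5 + z/10)/(-5 + z))
(B(-15, 8) - 218) - 56 = ((1/5)*8*(-4 - 15)/(-5 - 15) - 218) - 56 = ((1/5)*8*(-19)/(-20) - 218) - 56 = ((1/5)*8*(-1/20)*(-19) - 218) - 56 = (38/25 - 218) - 56 = -5412/25 - 56 = -6812/25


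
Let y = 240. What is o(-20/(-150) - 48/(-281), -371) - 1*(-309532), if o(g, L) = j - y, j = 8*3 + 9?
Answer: 309325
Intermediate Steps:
j = 33 (j = 24 + 9 = 33)
o(g, L) = -207 (o(g, L) = 33 - 1*240 = 33 - 240 = -207)
o(-20/(-150) - 48/(-281), -371) - 1*(-309532) = -207 - 1*(-309532) = -207 + 309532 = 309325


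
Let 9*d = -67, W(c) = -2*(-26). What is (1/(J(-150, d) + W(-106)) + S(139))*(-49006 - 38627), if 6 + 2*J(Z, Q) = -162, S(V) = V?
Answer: -389703951/32 ≈ -1.2178e+7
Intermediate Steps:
W(c) = 52
d = -67/9 (d = (1/9)*(-67) = -67/9 ≈ -7.4444)
J(Z, Q) = -84 (J(Z, Q) = -3 + (1/2)*(-162) = -3 - 81 = -84)
(1/(J(-150, d) + W(-106)) + S(139))*(-49006 - 38627) = (1/(-84 + 52) + 139)*(-49006 - 38627) = (1/(-32) + 139)*(-87633) = (-1/32 + 139)*(-87633) = (4447/32)*(-87633) = -389703951/32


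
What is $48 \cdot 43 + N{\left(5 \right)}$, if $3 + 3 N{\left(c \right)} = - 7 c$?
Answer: $\frac{6154}{3} \approx 2051.3$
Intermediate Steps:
$N{\left(c \right)} = -1 - \frac{7 c}{3}$ ($N{\left(c \right)} = -1 + \frac{\left(-7\right) c}{3} = -1 - \frac{7 c}{3}$)
$48 \cdot 43 + N{\left(5 \right)} = 48 \cdot 43 - \frac{38}{3} = 2064 - \frac{38}{3} = \frac{6154}{3}$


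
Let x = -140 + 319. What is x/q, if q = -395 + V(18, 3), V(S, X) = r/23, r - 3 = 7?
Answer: -4117/9075 ≈ -0.45366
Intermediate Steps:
r = 10 (r = 3 + 7 = 10)
V(S, X) = 10/23
q = -9075/23 (q = -395 + 10/23 = -9075/23 ≈ -394.57)
x = 179
x/q = 179/(-9075/23) = 179*(-23/9075) = -4117/9075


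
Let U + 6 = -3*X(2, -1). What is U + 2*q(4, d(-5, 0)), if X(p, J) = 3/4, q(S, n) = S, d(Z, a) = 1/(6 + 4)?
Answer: -¼ ≈ -0.25000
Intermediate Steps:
d(Z, a) = ⅒ (d(Z, a) = 1/10 = ⅒)
X(p, J) = ¾ (X(p, J) = 3*(¼) = ¾)
U = -33/4 (U = -6 - 3*¾ = -6 - 9/4 = -33/4 ≈ -8.2500)
U + 2*q(4, d(-5, 0)) = -33/4 + 2*4 = -33/4 + 8 = -¼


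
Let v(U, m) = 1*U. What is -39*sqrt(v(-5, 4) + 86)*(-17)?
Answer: 5967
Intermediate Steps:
v(U, m) = U
-39*sqrt(v(-5, 4) + 86)*(-17) = -39*sqrt(-5 + 86)*(-17) = -39*sqrt(81)*(-17) = -39*9*(-17) = -351*(-17) = 5967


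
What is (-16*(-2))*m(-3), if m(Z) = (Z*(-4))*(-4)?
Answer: -1536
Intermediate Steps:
m(Z) = 16*Z (m(Z) = -4*Z*(-4) = 16*Z)
(-16*(-2))*m(-3) = (-16*(-2))*(16*(-3)) = -8*(-4)*(-48) = 32*(-48) = -1536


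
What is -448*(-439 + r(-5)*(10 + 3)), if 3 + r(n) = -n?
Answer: 185024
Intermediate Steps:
r(n) = -3 - n
-448*(-439 + r(-5)*(10 + 3)) = -448*(-439 + (-3 - 1*(-5))*(10 + 3)) = -448*(-439 + (-3 + 5)*13) = -448*(-439 + 2*13) = -448*(-439 + 26) = -448*(-413) = 185024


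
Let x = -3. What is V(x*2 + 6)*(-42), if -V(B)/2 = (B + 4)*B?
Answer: 0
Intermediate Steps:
V(B) = -2*B*(4 + B) (V(B) = -2*(B + 4)*B = -2*(4 + B)*B = -2*B*(4 + B))
V(x*2 + 6)*(-42) = -2*(-3*2 + 6)*(4 + (-3*2 + 6))*(-42) = -2*(-6 + 6)*(4 + (-6 + 6))*(-42) = -2*0*(4 + 0)*(-42) = -2*0*4*(-42) = 0*(-42) = 0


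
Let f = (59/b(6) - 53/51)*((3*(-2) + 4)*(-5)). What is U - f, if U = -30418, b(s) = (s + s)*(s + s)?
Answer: -37223927/1224 ≈ -30412.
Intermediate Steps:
b(s) = 4*s² (b(s) = (2*s)*(2*s) = 4*s²)
f = -7705/1224 (f = (59/((4*6²)) - 53/51)*((3*(-2) + 4)*(-5)) = (59/((4*36)) - 53*1/51)*((-6 + 4)*(-5)) = (59/144 - 53/51)*(-2*(-5)) = (59*(1/144) - 53/51)*10 = (59/144 - 53/51)*10 = -1541/2448*10 = -7705/1224 ≈ -6.2949)
U - f = -30418 - 1*(-7705/1224) = -30418 + 7705/1224 = -37223927/1224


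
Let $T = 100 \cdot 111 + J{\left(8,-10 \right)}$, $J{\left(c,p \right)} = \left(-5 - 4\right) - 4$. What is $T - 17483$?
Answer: $-6396$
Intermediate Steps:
$J{\left(c,p \right)} = -13$ ($J{\left(c,p \right)} = \left(-5 - 4\right) - 4 = -9 - 4 = -13$)
$T = 11087$ ($T = 100 \cdot 111 - 13 = 11100 - 13 = 11087$)
$T - 17483 = 11087 - 17483 = -6396$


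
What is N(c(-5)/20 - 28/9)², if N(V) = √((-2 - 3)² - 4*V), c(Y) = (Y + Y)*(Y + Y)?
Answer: 157/9 ≈ 17.444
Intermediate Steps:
c(Y) = 4*Y² (c(Y) = (2*Y)*(2*Y) = 4*Y²)
N(V) = √(25 - 4*V) (N(V) = √((-5)² - 4*V) = √(25 - 4*V))
N(c(-5)/20 - 28/9)² = (√(25 - 4*((4*(-5)²)/20 - 28/9)))² = (√(25 - 4*((4*25)*(1/20) - 28*⅑)))² = (√(25 - 4*(100*(1/20) - 28/9)))² = (√(25 - 4*(5 - 28/9)))² = (√(25 - 4*17/9))² = (√(25 - 68/9))² = (√(157/9))² = (√157/3)² = 157/9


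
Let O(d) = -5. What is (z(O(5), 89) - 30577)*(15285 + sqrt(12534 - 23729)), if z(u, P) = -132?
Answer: -469387065 - 30709*I*sqrt(11195) ≈ -4.6939e+8 - 3.2492e+6*I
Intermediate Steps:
(z(O(5), 89) - 30577)*(15285 + sqrt(12534 - 23729)) = (-132 - 30577)*(15285 + sqrt(12534 - 23729)) = -30709*(15285 + sqrt(-11195)) = -30709*(15285 + I*sqrt(11195)) = -469387065 - 30709*I*sqrt(11195)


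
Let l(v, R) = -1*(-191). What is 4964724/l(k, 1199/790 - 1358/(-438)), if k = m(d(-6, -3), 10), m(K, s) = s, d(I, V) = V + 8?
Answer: 4964724/191 ≈ 25993.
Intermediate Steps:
d(I, V) = 8 + V
k = 10
l(v, R) = 191
4964724/l(k, 1199/790 - 1358/(-438)) = 4964724/191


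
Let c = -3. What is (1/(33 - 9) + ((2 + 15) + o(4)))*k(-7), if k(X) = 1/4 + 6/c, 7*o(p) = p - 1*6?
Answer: -2815/96 ≈ -29.323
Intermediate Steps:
o(p) = -6/7 + p/7 (o(p) = (p - 1*6)/7 = (p - 6)/7 = (-6 + p)/7 = -6/7 + p/7)
k(X) = -7/4 (k(X) = 1/4 + 6/(-3) = 1*(¼) + 6*(-⅓) = ¼ - 2 = -7/4)
(1/(33 - 9) + ((2 + 15) + o(4)))*k(-7) = (1/(33 - 9) + ((2 + 15) + (-6/7 + (⅐)*4)))*(-7/4) = (1/24 + (17 + (-6/7 + 4/7)))*(-7/4) = (1/24 + (17 - 2/7))*(-7/4) = (1/24 + 117/7)*(-7/4) = (2815/168)*(-7/4) = -2815/96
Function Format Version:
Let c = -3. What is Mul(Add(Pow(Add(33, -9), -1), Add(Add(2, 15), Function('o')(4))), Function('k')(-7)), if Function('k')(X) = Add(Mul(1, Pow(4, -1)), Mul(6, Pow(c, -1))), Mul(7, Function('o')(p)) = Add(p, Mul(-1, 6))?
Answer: Rational(-2815, 96) ≈ -29.323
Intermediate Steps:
Function('o')(p) = Add(Rational(-6, 7), Mul(Rational(1, 7), p)) (Function('o')(p) = Mul(Rational(1, 7), Add(p, Mul(-1, 6))) = Mul(Rational(1, 7), Add(p, -6)) = Mul(Rational(1, 7), Add(-6, p)) = Add(Rational(-6, 7), Mul(Rational(1, 7), p)))
Function('k')(X) = Rational(-7, 4) (Function('k')(X) = Add(Mul(1, Pow(4, -1)), Mul(6, Pow(-3, -1))) = Add(Mul(1, Rational(1, 4)), Mul(6, Rational(-1, 3))) = Add(Rational(1, 4), -2) = Rational(-7, 4))
Mul(Add(Pow(Add(33, -9), -1), Add(Add(2, 15), Function('o')(4))), Function('k')(-7)) = Mul(Add(Pow(Add(33, -9), -1), Add(Add(2, 15), Add(Rational(-6, 7), Mul(Rational(1, 7), 4)))), Rational(-7, 4)) = Mul(Add(Pow(24, -1), Add(17, Add(Rational(-6, 7), Rational(4, 7)))), Rational(-7, 4)) = Mul(Add(Rational(1, 24), Add(17, Rational(-2, 7))), Rational(-7, 4)) = Mul(Add(Rational(1, 24), Rational(117, 7)), Rational(-7, 4)) = Mul(Rational(2815, 168), Rational(-7, 4)) = Rational(-2815, 96)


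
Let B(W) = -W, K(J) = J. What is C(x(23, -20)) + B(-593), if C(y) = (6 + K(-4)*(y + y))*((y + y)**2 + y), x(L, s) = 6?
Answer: -5707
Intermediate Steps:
C(y) = (6 - 8*y)*(y + 4*y**2) (C(y) = (6 - 4*(y + y))*((y + y)**2 + y) = (6 - 8*y)*((2*y)**2 + y) = (6 - 8*y)*(4*y**2 + y) = (6 - 8*y)*(y + 4*y**2))
C(x(23, -20)) + B(-593) = 2*6*(3 - 16*6**2 + 8*6) - 1*(-593) = 2*6*(3 - 16*36 + 48) + 593 = 2*6*(3 - 576 + 48) + 593 = 2*6*(-525) + 593 = -6300 + 593 = -5707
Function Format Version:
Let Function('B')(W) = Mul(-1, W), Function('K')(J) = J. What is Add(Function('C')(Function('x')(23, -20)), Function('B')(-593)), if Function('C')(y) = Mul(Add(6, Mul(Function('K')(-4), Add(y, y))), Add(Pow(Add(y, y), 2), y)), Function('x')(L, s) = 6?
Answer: -5707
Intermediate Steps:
Function('C')(y) = Mul(Add(6, Mul(-8, y)), Add(y, Mul(4, Pow(y, 2)))) (Function('C')(y) = Mul(Add(6, Mul(-4, Add(y, y))), Add(Pow(Add(y, y), 2), y)) = Mul(Add(6, Mul(-4, Mul(2, y))), Add(Pow(Mul(2, y), 2), y)) = Mul(Add(6, Mul(-8, y)), Add(Mul(4, Pow(y, 2)), y)) = Mul(Add(6, Mul(-8, y)), Add(y, Mul(4, Pow(y, 2)))))
Add(Function('C')(Function('x')(23, -20)), Function('B')(-593)) = Add(Mul(2, 6, Add(3, Mul(-16, Pow(6, 2)), Mul(8, 6))), Mul(-1, -593)) = Add(Mul(2, 6, Add(3, Mul(-16, 36), 48)), 593) = Add(Mul(2, 6, Add(3, -576, 48)), 593) = Add(Mul(2, 6, -525), 593) = Add(-6300, 593) = -5707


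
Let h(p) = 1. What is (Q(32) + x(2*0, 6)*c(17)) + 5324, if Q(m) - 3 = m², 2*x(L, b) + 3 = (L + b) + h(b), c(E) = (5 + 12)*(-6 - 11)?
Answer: 5773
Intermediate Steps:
c(E) = -289 (c(E) = 17*(-17) = -289)
x(L, b) = -1 + L/2 + b/2 (x(L, b) = -3/2 + ((L + b) + 1)/2 = -3/2 + (1 + L + b)/2 = -3/2 + (½ + L/2 + b/2) = -1 + L/2 + b/2)
Q(m) = 3 + m²
(Q(32) + x(2*0, 6)*c(17)) + 5324 = ((3 + 32²) + (-1 + (2*0)/2 + (½)*6)*(-289)) + 5324 = ((3 + 1024) + (-1 + (½)*0 + 3)*(-289)) + 5324 = (1027 + (-1 + 0 + 3)*(-289)) + 5324 = (1027 + 2*(-289)) + 5324 = (1027 - 578) + 5324 = 449 + 5324 = 5773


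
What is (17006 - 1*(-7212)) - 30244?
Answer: -6026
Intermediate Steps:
(17006 - 1*(-7212)) - 30244 = (17006 + 7212) - 30244 = 24218 - 30244 = -6026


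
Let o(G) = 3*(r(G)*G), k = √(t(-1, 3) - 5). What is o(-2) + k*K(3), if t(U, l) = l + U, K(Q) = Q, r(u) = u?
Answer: 12 + 3*I*√3 ≈ 12.0 + 5.1962*I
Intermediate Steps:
t(U, l) = U + l
k = I*√3 (k = √((-1 + 3) - 5) = √(2 - 5) = √(-3) = I*√3 ≈ 1.732*I)
o(G) = 3*G² (o(G) = 3*(G*G) = 3*G²)
o(-2) + k*K(3) = 3*(-2)² + (I*√3)*3 = 3*4 + 3*I*√3 = 12 + 3*I*√3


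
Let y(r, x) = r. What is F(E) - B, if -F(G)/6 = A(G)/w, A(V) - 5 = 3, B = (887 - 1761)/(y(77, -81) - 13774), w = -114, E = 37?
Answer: 92970/260243 ≈ 0.35724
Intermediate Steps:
B = 874/13697 (B = (887 - 1761)/(77 - 13774) = -874/(-13697) = -874*(-1/13697) = 874/13697 ≈ 0.063810)
A(V) = 8 (A(V) = 5 + 3 = 8)
F(G) = 8/19 (F(G) = -48/(-114) = -48*(-1)/114 = -6*(-4/57) = 8/19)
F(E) - B = 8/19 - 1*874/13697 = 8/19 - 874/13697 = 92970/260243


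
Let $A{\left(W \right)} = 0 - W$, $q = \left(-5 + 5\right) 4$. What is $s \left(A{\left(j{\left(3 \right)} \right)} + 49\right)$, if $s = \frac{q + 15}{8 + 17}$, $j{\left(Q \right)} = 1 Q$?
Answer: $\frac{138}{5} \approx 27.6$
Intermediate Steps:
$q = 0$ ($q = 0 \cdot 4 = 0$)
$j{\left(Q \right)} = Q$
$A{\left(W \right)} = - W$
$s = \frac{3}{5}$ ($s = \frac{0 + 15}{8 + 17} = \frac{15}{25} = 15 \cdot \frac{1}{25} = \frac{3}{5} \approx 0.6$)
$s \left(A{\left(j{\left(3 \right)} \right)} + 49\right) = \frac{3 \left(\left(-1\right) 3 + 49\right)}{5} = \frac{3 \left(-3 + 49\right)}{5} = \frac{3}{5} \cdot 46 = \frac{138}{5}$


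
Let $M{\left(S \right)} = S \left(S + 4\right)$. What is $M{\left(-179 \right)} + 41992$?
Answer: $73317$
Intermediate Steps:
$M{\left(S \right)} = S \left(4 + S\right)$
$M{\left(-179 \right)} + 41992 = - 179 \left(4 - 179\right) + 41992 = \left(-179\right) \left(-175\right) + 41992 = 31325 + 41992 = 73317$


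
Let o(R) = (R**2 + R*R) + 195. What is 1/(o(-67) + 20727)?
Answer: 1/29900 ≈ 3.3445e-5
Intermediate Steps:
o(R) = 195 + 2*R**2 (o(R) = (R**2 + R**2) + 195 = 2*R**2 + 195 = 195 + 2*R**2)
1/(o(-67) + 20727) = 1/((195 + 2*(-67)**2) + 20727) = 1/((195 + 2*4489) + 20727) = 1/((195 + 8978) + 20727) = 1/(9173 + 20727) = 1/29900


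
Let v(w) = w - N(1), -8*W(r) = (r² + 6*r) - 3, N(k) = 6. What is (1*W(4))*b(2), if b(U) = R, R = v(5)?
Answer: 37/8 ≈ 4.6250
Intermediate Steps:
W(r) = 3/8 - 3*r/4 - r²/8 (W(r) = -((r² + 6*r) - 3)/8 = -(-3 + r² + 6*r)/8 = 3/8 - 3*r/4 - r²/8)
v(w) = -6 + w (v(w) = w - 1*6 = w - 6 = -6 + w)
R = -1 (R = -6 + 5 = -1)
b(U) = -1
(1*W(4))*b(2) = (1*(3/8 - ¾*4 - ⅛*4²))*(-1) = (1*(3/8 - 3 - ⅛*16))*(-1) = (1*(3/8 - 3 - 2))*(-1) = (1*(-37/8))*(-1) = -37/8*(-1) = 37/8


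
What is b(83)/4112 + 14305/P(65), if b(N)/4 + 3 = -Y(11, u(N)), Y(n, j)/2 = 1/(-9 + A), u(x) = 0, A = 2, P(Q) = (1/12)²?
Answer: 14823184301/7196 ≈ 2.0599e+6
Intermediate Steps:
P(Q) = 1/144 (P(Q) = (1/12)² = 1/144)
Y(n, j) = -2/7 (Y(n, j) = 2/(-9 + 2) = 2/(-7) = 2*(-⅐) = -2/7)
b(N) = -76/7 (b(N) = -12 + 4*(-1*(-2/7)) = -12 + 4*(2/7) = -12 + 8/7 = -76/7)
b(83)/4112 + 14305/P(65) = -76/7/4112 + 14305/(1/144) = -76/7*1/4112 + 14305*144 = -19/7196 + 2059920 = 14823184301/7196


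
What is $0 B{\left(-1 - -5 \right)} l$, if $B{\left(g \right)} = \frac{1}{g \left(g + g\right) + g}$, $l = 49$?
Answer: $0$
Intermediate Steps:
$B{\left(g \right)} = \frac{1}{g + 2 g^{2}}$ ($B{\left(g \right)} = \frac{1}{g 2 g + g} = \frac{1}{2 g^{2} + g} = \frac{1}{g + 2 g^{2}}$)
$0 B{\left(-1 - -5 \right)} l = 0 \frac{1}{\left(-1 - -5\right) \left(1 + 2 \left(-1 - -5\right)\right)} 49 = 0 \frac{1}{\left(-1 + 5\right) \left(1 + 2 \left(-1 + 5\right)\right)} 49 = 0 \frac{1}{4 \left(1 + 2 \cdot 4\right)} 49 = 0 \frac{1}{4 \left(1 + 8\right)} 49 = 0 \frac{1}{4 \cdot 9} \cdot 49 = 0 \cdot \frac{1}{4} \cdot \frac{1}{9} \cdot 49 = 0 \cdot \frac{1}{36} \cdot 49 = 0 \cdot 49 = 0$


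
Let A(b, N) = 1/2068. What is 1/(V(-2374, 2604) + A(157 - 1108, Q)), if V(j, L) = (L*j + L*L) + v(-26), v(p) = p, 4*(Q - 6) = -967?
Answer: 2068/1238512793 ≈ 1.6697e-6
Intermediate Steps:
Q = -943/4 (Q = 6 + (¼)*(-967) = 6 - 967/4 = -943/4 ≈ -235.75)
V(j, L) = -26 + L² + L*j (V(j, L) = (L*j + L*L) - 26 = (L*j + L²) - 26 = (L² + L*j) - 26 = -26 + L² + L*j)
A(b, N) = 1/2068
1/(V(-2374, 2604) + A(157 - 1108, Q)) = 1/((-26 + 2604² + 2604*(-2374)) + 1/2068) = 1/((-26 + 6780816 - 6181896) + 1/2068) = 1/(598894 + 1/2068) = 1/(1238512793/2068) = 2068/1238512793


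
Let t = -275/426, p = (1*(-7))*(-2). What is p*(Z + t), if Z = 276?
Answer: 821107/213 ≈ 3855.0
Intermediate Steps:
p = 14 (p = -7*(-2) = 14)
t = -275/426 (t = -275*1/426 = -275/426 ≈ -0.64554)
p*(Z + t) = 14*(276 - 275/426) = 14*(117301/426) = 821107/213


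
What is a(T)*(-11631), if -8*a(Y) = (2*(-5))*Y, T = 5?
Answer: -290775/4 ≈ -72694.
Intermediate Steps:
a(Y) = 5*Y/4 (a(Y) = -2*(-5)*Y/8 = -(-5)*Y/4 = 5*Y/4)
a(T)*(-11631) = ((5/4)*5)*(-11631) = (25/4)*(-11631) = -290775/4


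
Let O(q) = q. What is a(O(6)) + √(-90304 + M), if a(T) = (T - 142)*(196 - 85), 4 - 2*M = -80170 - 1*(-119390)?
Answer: -15096 + 2*I*√27478 ≈ -15096.0 + 331.53*I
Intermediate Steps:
M = -19608 (M = 2 - (-80170 - 1*(-119390))/2 = 2 - (-80170 + 119390)/2 = 2 - ½*39220 = 2 - 19610 = -19608)
a(T) = -15762 + 111*T (a(T) = (-142 + T)*111 = -15762 + 111*T)
a(O(6)) + √(-90304 + M) = (-15762 + 111*6) + √(-90304 - 19608) = (-15762 + 666) + √(-109912) = -15096 + 2*I*√27478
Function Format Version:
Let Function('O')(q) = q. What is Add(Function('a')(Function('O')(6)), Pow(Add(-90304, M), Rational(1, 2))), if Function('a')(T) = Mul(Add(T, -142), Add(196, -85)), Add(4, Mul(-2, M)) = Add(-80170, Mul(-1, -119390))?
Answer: Add(-15096, Mul(2, I, Pow(27478, Rational(1, 2)))) ≈ Add(-15096., Mul(331.53, I))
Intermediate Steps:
M = -19608 (M = Add(2, Mul(Rational(-1, 2), Add(-80170, Mul(-1, -119390)))) = Add(2, Mul(Rational(-1, 2), Add(-80170, 119390))) = Add(2, Mul(Rational(-1, 2), 39220)) = Add(2, -19610) = -19608)
Function('a')(T) = Add(-15762, Mul(111, T)) (Function('a')(T) = Mul(Add(-142, T), 111) = Add(-15762, Mul(111, T)))
Add(Function('a')(Function('O')(6)), Pow(Add(-90304, M), Rational(1, 2))) = Add(Add(-15762, Mul(111, 6)), Pow(Add(-90304, -19608), Rational(1, 2))) = Add(Add(-15762, 666), Pow(-109912, Rational(1, 2))) = Add(-15096, Mul(2, I, Pow(27478, Rational(1, 2))))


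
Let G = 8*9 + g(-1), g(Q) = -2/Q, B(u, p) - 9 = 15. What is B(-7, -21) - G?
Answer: -50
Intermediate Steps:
B(u, p) = 24 (B(u, p) = 9 + 15 = 24)
G = 74 (G = 8*9 - 2/(-1) = 72 - 2*(-1) = 72 + 2 = 74)
B(-7, -21) - G = 24 - 1*74 = 24 - 74 = -50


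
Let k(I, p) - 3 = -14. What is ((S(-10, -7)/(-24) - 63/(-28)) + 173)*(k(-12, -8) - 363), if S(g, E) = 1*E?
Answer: -787831/12 ≈ -65653.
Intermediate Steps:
S(g, E) = E
k(I, p) = -11 (k(I, p) = 3 - 14 = -11)
((S(-10, -7)/(-24) - 63/(-28)) + 173)*(k(-12, -8) - 363) = ((-7/(-24) - 63/(-28)) + 173)*(-11 - 363) = ((-7*(-1/24) - 63*(-1/28)) + 173)*(-374) = ((7/24 + 9/4) + 173)*(-374) = (61/24 + 173)*(-374) = (4213/24)*(-374) = -787831/12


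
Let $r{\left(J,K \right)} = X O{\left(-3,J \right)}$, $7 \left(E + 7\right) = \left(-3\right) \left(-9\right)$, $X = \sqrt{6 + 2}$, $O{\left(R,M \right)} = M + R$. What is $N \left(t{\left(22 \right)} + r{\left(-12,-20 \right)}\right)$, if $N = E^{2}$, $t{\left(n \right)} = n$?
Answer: $\frac{10648}{49} - \frac{14520 \sqrt{2}}{49} \approx -201.76$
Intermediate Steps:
$X = 2 \sqrt{2}$ ($X = \sqrt{8} = 2 \sqrt{2} \approx 2.8284$)
$E = - \frac{22}{7}$ ($E = -7 + \frac{\left(-3\right) \left(-9\right)}{7} = -7 + \frac{1}{7} \cdot 27 = -7 + \frac{27}{7} = - \frac{22}{7} \approx -3.1429$)
$r{\left(J,K \right)} = 2 \sqrt{2} \left(-3 + J\right)$ ($r{\left(J,K \right)} = 2 \sqrt{2} \left(J - 3\right) = 2 \sqrt{2} \left(-3 + J\right)$)
$N = \frac{484}{49}$ ($N = \left(- \frac{22}{7}\right)^{2} = \frac{484}{49} \approx 9.8775$)
$N \left(t{\left(22 \right)} + r{\left(-12,-20 \right)}\right) = \frac{484 \left(22 + 2 \sqrt{2} \left(-3 - 12\right)\right)}{49} = \frac{484 \left(22 + 2 \sqrt{2} \left(-15\right)\right)}{49} = \frac{484 \left(22 - 30 \sqrt{2}\right)}{49} = \frac{10648}{49} - \frac{14520 \sqrt{2}}{49}$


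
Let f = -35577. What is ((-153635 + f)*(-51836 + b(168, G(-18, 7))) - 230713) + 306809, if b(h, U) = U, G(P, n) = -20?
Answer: 9811853568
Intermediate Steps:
((-153635 + f)*(-51836 + b(168, G(-18, 7))) - 230713) + 306809 = ((-153635 - 35577)*(-51836 - 20) - 230713) + 306809 = (-189212*(-51856) - 230713) + 306809 = (9811777472 - 230713) + 306809 = 9811546759 + 306809 = 9811853568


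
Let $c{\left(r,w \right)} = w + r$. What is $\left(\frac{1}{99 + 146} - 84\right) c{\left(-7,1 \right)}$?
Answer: $\frac{123474}{245} \approx 503.98$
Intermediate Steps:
$c{\left(r,w \right)} = r + w$
$\left(\frac{1}{99 + 146} - 84\right) c{\left(-7,1 \right)} = \left(\frac{1}{99 + 146} - 84\right) \left(-7 + 1\right) = \left(\frac{1}{245} - 84\right) \left(-6\right) = \left(- \frac{20579}{245}\right) \left(-6\right) = \frac{123474}{245}$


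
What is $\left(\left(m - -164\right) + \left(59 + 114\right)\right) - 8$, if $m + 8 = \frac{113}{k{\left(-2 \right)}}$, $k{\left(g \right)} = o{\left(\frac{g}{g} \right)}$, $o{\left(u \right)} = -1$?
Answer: $208$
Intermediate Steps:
$k{\left(g \right)} = -1$
$m = -121$ ($m = -8 + \frac{113}{-1} = -8 + 113 \left(-1\right) = -8 - 113 = -121$)
$\left(\left(m - -164\right) + \left(59 + 114\right)\right) - 8 = \left(\left(-121 - -164\right) + \left(59 + 114\right)\right) - 8 = \left(\left(-121 + 164\right) + 173\right) - 8 = \left(43 + 173\right) - 8 = 216 - 8 = 208$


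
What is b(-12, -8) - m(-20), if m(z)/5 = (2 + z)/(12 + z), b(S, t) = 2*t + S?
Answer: -157/4 ≈ -39.250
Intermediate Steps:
b(S, t) = S + 2*t
m(z) = 5*(2 + z)/(12 + z) (m(z) = 5*((2 + z)/(12 + z)) = 5*(2 + z)/(12 + z))
b(-12, -8) - m(-20) = (-12 + 2*(-8)) - 5*(2 - 20)/(12 - 20) = (-12 - 16) - 5*(-18)/(-8) = -28 - 5*(-1)*(-18)/8 = -28 - 1*45/4 = -28 - 45/4 = -157/4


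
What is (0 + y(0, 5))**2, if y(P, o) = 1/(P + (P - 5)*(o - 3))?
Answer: 1/100 ≈ 0.010000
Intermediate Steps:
y(P, o) = 1/(P + (-5 + P)*(-3 + o))
(0 + y(0, 5))**2 = (0 + 1/(15 - 5*5 - 2*0 + 0*5))**2 = (0 + 1/(15 - 25 + 0 + 0))**2 = (0 + 1/(-10))**2 = (0 - 1/10)**2 = (-1/10)**2 = 1/100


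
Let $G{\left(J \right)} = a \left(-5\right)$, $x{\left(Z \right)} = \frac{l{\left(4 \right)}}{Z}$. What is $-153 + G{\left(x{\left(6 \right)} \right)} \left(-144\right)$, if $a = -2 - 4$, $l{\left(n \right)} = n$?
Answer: $-4473$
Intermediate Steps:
$x{\left(Z \right)} = \frac{4}{Z}$
$a = -6$
$G{\left(J \right)} = 30$ ($G{\left(J \right)} = \left(-6\right) \left(-5\right) = 30$)
$-153 + G{\left(x{\left(6 \right)} \right)} \left(-144\right) = -153 + 30 \left(-144\right) = -153 - 4320 = -4473$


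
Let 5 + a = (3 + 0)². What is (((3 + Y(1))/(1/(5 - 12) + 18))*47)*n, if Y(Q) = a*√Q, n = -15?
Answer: -6909/25 ≈ -276.36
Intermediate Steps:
a = 4 (a = -5 + (3 + 0)² = -5 + 3² = -5 + 9 = 4)
Y(Q) = 4*√Q
(((3 + Y(1))/(1/(5 - 12) + 18))*47)*n = (((3 + 4*√1)/(1/(5 - 12) + 18))*47)*(-15) = (((3 + 4*1)/(1/(-7) + 18))*47)*(-15) = (((3 + 4)/(-⅐ + 18))*47)*(-15) = ((7/(125/7))*47)*(-15) = ((7*(7/125))*47)*(-15) = ((49/125)*47)*(-15) = (2303/125)*(-15) = -6909/25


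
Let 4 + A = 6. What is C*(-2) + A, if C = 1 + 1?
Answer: -2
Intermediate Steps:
A = 2 (A = -4 + 6 = 2)
C = 2
C*(-2) + A = 2*(-2) + 2 = -4 + 2 = -2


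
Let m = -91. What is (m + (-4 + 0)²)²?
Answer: 5625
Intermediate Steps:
(m + (-4 + 0)²)² = (-91 + (-4 + 0)²)² = (-91 + (-4)²)² = (-91 + 16)² = (-75)² = 5625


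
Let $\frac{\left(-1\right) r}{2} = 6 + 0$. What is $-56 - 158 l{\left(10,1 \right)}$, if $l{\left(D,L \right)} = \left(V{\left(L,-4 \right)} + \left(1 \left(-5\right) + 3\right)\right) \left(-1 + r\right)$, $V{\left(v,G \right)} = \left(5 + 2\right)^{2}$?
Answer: $96482$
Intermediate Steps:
$r = -12$ ($r = - 2 \left(6 + 0\right) = \left(-2\right) 6 = -12$)
$V{\left(v,G \right)} = 49$ ($V{\left(v,G \right)} = 7^{2} = 49$)
$l{\left(D,L \right)} = -611$ ($l{\left(D,L \right)} = \left(49 + \left(1 \left(-5\right) + 3\right)\right) \left(-1 - 12\right) = \left(49 + \left(-5 + 3\right)\right) \left(-13\right) = \left(49 - 2\right) \left(-13\right) = 47 \left(-13\right) = -611$)
$-56 - 158 l{\left(10,1 \right)} = -56 - -96538 = -56 + 96538 = 96482$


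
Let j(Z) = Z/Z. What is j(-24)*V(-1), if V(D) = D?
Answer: -1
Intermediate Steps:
j(Z) = 1
j(-24)*V(-1) = 1*(-1) = -1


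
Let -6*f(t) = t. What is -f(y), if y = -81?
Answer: -27/2 ≈ -13.500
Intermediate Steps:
f(t) = -t/6
-f(y) = -(-1)*(-81)/6 = -1*27/2 = -27/2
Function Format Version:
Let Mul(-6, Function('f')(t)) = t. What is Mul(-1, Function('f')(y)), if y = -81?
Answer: Rational(-27, 2) ≈ -13.500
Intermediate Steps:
Function('f')(t) = Mul(Rational(-1, 6), t)
Mul(-1, Function('f')(y)) = Mul(-1, Mul(Rational(-1, 6), -81)) = Mul(-1, Rational(27, 2)) = Rational(-27, 2)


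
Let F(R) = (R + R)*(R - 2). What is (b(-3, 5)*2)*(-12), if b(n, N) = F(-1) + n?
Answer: -72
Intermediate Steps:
F(R) = 2*R*(-2 + R) (F(R) = (2*R)*(-2 + R) = 2*R*(-2 + R))
b(n, N) = 6 + n (b(n, N) = 2*(-1)*(-2 - 1) + n = 2*(-1)*(-3) + n = 6 + n)
(b(-3, 5)*2)*(-12) = ((6 - 3)*2)*(-12) = (3*2)*(-12) = 6*(-12) = -72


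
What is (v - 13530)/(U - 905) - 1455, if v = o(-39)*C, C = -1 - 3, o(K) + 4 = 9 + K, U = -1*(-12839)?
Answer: -8688682/5967 ≈ -1456.1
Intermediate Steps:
U = 12839
o(K) = 5 + K (o(K) = -4 + (9 + K) = 5 + K)
C = -4
v = 136 (v = (5 - 39)*(-4) = -34*(-4) = 136)
(v - 13530)/(U - 905) - 1455 = (136 - 13530)/(12839 - 905) - 1455 = -13394/11934 - 1455 = -13394*1/11934 - 1455 = -6697/5967 - 1455 = -8688682/5967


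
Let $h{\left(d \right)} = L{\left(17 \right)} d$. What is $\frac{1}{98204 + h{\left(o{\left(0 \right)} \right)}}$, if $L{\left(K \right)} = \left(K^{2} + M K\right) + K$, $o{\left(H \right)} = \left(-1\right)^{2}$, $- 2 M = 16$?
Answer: $\frac{1}{98374} \approx 1.0165 \cdot 10^{-5}$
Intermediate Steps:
$M = -8$ ($M = \left(- \frac{1}{2}\right) 16 = -8$)
$o{\left(H \right)} = 1$
$L{\left(K \right)} = K^{2} - 7 K$ ($L{\left(K \right)} = \left(K^{2} - 8 K\right) + K = K^{2} - 7 K$)
$h{\left(d \right)} = 170 d$ ($h{\left(d \right)} = 17 \left(-7 + 17\right) d = 17 \cdot 10 d = 170 d$)
$\frac{1}{98204 + h{\left(o{\left(0 \right)} \right)}} = \frac{1}{98204 + 170 \cdot 1} = \frac{1}{98204 + 170} = \frac{1}{98374}$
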